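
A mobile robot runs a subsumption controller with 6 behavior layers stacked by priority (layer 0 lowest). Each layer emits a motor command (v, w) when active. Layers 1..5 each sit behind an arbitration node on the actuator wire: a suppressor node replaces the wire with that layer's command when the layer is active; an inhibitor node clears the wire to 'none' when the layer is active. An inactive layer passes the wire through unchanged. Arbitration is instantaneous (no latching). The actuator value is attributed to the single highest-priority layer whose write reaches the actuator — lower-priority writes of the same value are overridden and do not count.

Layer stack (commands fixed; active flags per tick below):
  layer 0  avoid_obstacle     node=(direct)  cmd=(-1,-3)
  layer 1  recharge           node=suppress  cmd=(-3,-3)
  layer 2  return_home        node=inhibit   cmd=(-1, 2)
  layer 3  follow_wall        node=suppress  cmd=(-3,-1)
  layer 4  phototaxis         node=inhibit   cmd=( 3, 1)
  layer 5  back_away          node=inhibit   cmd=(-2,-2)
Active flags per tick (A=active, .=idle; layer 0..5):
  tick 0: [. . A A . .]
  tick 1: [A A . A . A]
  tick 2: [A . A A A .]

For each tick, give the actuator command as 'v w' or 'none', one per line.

tick 0:
  L0 avoid_obstacle: idle → wire = none
  L1 recharge: idle → wire stays none
  L2 return_home: active, inhibitor → wire = none
  L3 follow_wall: active, suppressor → wire = (-3, -1)
  L4 phototaxis: idle → wire stays (-3, -1)
  L5 back_away: idle → wire stays (-3, -1)
  actuator = (-3, -1)
tick 1:
  L0 avoid_obstacle: active, feeds wire = (-1, -3)
  L1 recharge: active, suppressor → wire = (-3, -3)
  L2 return_home: idle → wire stays (-3, -3)
  L3 follow_wall: active, suppressor → wire = (-3, -1)
  L4 phototaxis: idle → wire stays (-3, -1)
  L5 back_away: active, inhibitor → wire = none
  actuator = none
tick 2:
  L0 avoid_obstacle: active, feeds wire = (-1, -3)
  L1 recharge: idle → wire stays (-1, -3)
  L2 return_home: active, inhibitor → wire = none
  L3 follow_wall: active, suppressor → wire = (-3, -1)
  L4 phototaxis: active, inhibitor → wire = none
  L5 back_away: idle → wire stays none
  actuator = none

-3 -1
none
none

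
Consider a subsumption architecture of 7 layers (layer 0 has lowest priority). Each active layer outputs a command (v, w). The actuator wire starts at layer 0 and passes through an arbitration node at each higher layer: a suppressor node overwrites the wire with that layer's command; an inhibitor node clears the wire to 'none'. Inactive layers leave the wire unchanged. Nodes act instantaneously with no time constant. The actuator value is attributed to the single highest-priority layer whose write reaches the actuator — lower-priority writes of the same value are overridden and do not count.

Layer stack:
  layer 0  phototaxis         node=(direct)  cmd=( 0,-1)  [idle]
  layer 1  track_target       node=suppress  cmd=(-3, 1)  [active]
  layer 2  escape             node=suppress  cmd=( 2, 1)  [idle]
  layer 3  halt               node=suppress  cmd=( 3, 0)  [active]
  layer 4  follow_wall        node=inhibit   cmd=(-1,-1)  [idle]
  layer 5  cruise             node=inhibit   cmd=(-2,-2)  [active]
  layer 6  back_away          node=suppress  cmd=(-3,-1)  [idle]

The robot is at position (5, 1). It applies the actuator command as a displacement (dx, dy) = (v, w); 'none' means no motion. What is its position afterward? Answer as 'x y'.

L0 phototaxis: idle → wire = none
L1 track_target: active, suppressor → wire = (-3, 1)
L2 escape: idle → wire stays (-3, 1)
L3 halt: active, suppressor → wire = (3, 0)
L4 follow_wall: idle → wire stays (3, 0)
L5 cruise: active, inhibitor → wire = none
L6 back_away: idle → wire stays none
actuator = none
position: (5, 1) + none = (5, 1)

5 1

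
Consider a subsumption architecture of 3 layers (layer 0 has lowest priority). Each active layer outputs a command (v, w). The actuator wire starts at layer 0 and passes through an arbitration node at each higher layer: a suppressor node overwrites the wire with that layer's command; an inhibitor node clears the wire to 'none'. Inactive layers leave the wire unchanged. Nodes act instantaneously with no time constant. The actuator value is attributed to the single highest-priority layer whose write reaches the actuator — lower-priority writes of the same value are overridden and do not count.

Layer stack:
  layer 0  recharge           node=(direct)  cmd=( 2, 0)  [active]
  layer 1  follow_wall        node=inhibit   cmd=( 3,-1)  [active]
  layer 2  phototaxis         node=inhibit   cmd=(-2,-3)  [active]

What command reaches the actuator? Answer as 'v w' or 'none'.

[0] recharge on; wire := (2, 0)
[1] follow_wall on (inhibit); wire := none
[2] phototaxis on (inhibit); wire := none
output none

none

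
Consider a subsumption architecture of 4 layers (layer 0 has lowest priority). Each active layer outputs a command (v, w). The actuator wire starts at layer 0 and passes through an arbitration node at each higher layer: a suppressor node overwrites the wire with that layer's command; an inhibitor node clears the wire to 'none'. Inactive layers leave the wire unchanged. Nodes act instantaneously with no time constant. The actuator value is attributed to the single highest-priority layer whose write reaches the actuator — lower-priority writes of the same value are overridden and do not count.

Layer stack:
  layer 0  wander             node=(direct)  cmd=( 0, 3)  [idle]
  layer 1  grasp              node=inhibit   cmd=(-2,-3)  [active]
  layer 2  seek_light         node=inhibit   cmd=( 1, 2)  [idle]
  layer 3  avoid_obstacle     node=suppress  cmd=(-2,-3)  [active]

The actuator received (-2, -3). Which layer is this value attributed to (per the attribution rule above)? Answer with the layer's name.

avoid_obstacle

[0] wander off; wire := none
[1] grasp on (inhibit); wire := none
[2] seek_light off; pass none
[3] avoid_obstacle on (suppress); wire := (-2, -3)
output (-2, -3)
last writer: layer 3 = avoid_obstacle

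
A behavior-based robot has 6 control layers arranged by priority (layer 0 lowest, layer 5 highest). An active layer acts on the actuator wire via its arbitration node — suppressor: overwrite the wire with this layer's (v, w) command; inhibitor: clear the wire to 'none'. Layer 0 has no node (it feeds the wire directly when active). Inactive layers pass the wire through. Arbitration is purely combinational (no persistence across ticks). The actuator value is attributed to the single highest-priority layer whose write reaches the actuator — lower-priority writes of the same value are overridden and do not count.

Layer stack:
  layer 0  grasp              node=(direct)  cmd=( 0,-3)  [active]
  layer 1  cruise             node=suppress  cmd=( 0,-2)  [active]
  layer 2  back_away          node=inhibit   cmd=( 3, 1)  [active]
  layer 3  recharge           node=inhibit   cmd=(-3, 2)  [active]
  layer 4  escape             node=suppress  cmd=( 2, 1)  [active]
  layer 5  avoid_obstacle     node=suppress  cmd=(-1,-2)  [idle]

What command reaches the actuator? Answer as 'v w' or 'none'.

L0 grasp: active, feeds wire = (0, -3)
L1 cruise: active, suppressor → wire = (0, -2)
L2 back_away: active, inhibitor → wire = none
L3 recharge: active, inhibitor → wire = none
L4 escape: active, suppressor → wire = (2, 1)
L5 avoid_obstacle: idle → wire stays (2, 1)
actuator = (2, 1)

2 1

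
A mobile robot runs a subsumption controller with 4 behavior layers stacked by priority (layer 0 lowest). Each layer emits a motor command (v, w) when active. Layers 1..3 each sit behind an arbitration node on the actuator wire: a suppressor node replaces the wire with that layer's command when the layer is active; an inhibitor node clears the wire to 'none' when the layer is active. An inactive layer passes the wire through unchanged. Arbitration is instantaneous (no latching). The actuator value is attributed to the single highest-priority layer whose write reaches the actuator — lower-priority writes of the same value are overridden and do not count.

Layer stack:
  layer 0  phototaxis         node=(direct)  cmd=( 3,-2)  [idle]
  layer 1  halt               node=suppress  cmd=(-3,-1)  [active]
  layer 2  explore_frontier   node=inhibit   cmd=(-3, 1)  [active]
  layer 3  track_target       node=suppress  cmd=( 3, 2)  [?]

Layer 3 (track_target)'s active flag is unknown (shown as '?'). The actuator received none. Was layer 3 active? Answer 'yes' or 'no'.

If layer 3 is active=yes:
  actuator would be (3, 2)
If layer 3 is active=no:
  actuator would be none
Observed none, so layer 3 was idle.

no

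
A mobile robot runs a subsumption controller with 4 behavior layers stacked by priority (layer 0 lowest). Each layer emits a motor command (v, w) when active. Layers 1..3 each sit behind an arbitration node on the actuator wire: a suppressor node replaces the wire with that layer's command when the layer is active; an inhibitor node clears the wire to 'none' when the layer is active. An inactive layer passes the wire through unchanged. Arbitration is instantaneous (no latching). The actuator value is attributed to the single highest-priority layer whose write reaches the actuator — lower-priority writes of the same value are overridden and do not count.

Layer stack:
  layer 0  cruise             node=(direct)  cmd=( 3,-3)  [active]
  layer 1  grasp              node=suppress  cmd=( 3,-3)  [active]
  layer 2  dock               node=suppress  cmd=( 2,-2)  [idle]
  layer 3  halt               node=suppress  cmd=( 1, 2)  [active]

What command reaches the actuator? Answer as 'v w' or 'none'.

1 2

layer 0 (cruise) active — direct: (3, -3)
layer 1 (grasp) active — suppresses: (3, -3)
layer 2 (dock) idle — unchanged: (3, -3)
layer 3 (halt) active — suppresses: (1, 2)
→ actuator (1, 2)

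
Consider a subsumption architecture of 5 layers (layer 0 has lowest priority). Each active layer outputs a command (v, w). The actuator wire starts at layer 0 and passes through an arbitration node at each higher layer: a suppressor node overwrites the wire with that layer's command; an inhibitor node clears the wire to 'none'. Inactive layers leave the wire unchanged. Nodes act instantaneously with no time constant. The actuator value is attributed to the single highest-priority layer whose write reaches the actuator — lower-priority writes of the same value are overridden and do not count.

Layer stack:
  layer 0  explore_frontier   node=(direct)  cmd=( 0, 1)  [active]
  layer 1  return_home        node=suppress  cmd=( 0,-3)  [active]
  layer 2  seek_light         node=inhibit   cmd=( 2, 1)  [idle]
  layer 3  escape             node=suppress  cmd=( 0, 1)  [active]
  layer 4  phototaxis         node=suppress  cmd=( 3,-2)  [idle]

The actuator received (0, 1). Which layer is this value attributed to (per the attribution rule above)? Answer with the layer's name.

escape

[0] explore_frontier on; wire := (0, 1)
[1] return_home on (suppress); wire := (0, -3)
[2] seek_light off; pass (0, -3)
[3] escape on (suppress); wire := (0, 1)
[4] phototaxis off; pass (0, 1)
output (0, 1)
last writer: layer 3 = escape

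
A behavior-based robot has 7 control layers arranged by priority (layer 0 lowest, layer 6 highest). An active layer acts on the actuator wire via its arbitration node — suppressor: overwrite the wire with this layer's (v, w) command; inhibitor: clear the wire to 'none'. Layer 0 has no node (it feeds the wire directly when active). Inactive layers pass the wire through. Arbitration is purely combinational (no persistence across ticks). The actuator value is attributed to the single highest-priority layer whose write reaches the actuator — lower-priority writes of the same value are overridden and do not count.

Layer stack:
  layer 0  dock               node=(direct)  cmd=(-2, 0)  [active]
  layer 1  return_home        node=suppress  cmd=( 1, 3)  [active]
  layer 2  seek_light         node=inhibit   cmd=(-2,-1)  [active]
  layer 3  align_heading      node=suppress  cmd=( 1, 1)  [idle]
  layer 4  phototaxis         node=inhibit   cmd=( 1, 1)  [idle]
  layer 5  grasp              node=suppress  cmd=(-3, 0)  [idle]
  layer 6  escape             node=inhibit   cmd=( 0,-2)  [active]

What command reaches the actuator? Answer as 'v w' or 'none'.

none

layer 0 (dock) active — direct: (-2, 0)
layer 1 (return_home) active — suppresses: (1, 3)
layer 2 (seek_light) active — inhibits: none
layer 3 (align_heading) idle — unchanged: none
layer 4 (phototaxis) idle — unchanged: none
layer 5 (grasp) idle — unchanged: none
layer 6 (escape) active — inhibits: none
→ actuator none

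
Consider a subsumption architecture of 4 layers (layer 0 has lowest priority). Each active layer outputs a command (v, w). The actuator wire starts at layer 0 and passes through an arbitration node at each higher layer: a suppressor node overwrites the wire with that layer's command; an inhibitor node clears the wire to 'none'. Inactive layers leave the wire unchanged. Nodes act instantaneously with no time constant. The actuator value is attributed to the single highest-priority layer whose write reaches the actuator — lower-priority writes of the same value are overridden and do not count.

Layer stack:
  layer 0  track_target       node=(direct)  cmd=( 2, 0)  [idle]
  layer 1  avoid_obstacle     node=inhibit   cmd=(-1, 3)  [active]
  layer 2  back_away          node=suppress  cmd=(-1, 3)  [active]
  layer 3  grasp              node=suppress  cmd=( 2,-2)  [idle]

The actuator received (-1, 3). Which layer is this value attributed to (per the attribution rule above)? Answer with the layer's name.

back_away

layer 0 (track_target) idle — none
layer 1 (avoid_obstacle) active — inhibits: none
layer 2 (back_away) active — suppresses: (-1, 3)
layer 3 (grasp) idle — unchanged: (-1, 3)
→ actuator (-1, 3)
last writer: layer 2 = back_away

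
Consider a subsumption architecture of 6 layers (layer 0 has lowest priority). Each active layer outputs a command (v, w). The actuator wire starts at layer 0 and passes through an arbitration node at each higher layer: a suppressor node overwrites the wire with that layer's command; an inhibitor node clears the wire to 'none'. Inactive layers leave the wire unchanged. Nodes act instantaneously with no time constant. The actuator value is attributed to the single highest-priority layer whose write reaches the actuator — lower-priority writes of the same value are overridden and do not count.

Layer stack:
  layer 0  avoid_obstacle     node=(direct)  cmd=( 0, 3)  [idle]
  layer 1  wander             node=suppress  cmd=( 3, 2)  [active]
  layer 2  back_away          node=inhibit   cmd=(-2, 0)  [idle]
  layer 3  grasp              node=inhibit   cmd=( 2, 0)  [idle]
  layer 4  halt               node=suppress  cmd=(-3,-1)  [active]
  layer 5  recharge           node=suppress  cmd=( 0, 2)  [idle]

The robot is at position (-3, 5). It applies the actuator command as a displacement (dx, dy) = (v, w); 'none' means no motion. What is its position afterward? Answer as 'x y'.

layer 0 (avoid_obstacle) idle — none
layer 1 (wander) active — suppresses: (3, 2)
layer 2 (back_away) idle — unchanged: (3, 2)
layer 3 (grasp) idle — unchanged: (3, 2)
layer 4 (halt) active — suppresses: (-3, -1)
layer 5 (recharge) idle — unchanged: (-3, -1)
→ actuator (-3, -1)
position: (-3, 5) + (-3, -1) = (-6, 4)

-6 4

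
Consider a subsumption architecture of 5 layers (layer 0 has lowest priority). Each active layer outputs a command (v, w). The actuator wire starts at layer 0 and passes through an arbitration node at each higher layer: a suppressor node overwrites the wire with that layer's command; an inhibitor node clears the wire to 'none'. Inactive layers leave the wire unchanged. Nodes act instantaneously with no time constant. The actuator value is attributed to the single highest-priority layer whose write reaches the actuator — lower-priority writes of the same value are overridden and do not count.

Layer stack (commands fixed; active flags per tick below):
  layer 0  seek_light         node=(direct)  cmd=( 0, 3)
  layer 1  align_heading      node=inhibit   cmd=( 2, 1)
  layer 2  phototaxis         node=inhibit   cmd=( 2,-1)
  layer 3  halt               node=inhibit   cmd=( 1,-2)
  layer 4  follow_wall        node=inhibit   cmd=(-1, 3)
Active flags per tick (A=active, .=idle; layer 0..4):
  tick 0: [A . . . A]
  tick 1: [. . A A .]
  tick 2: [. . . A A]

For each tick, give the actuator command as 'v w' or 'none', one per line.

tick 0:
  L0 seek_light: active, feeds wire = (0, 3)
  L1 align_heading: idle → wire stays (0, 3)
  L2 phototaxis: idle → wire stays (0, 3)
  L3 halt: idle → wire stays (0, 3)
  L4 follow_wall: active, inhibitor → wire = none
  actuator = none
tick 1:
  L0 seek_light: idle → wire = none
  L1 align_heading: idle → wire stays none
  L2 phototaxis: active, inhibitor → wire = none
  L3 halt: active, inhibitor → wire = none
  L4 follow_wall: idle → wire stays none
  actuator = none
tick 2:
  L0 seek_light: idle → wire = none
  L1 align_heading: idle → wire stays none
  L2 phototaxis: idle → wire stays none
  L3 halt: active, inhibitor → wire = none
  L4 follow_wall: active, inhibitor → wire = none
  actuator = none

none
none
none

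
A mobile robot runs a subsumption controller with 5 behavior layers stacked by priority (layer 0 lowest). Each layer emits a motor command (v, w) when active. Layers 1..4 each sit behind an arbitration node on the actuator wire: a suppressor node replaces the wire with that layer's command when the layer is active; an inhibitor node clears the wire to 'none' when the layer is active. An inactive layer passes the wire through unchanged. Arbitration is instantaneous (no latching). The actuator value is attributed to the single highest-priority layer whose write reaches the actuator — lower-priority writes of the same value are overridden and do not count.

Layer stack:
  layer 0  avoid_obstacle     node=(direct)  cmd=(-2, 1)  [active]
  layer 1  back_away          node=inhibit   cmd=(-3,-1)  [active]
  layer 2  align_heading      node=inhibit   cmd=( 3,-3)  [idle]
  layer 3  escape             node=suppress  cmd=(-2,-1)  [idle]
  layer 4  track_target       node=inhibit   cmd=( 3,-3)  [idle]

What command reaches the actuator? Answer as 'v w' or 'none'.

none

L0 avoid_obstacle: active, feeds wire = (-2, 1)
L1 back_away: active, inhibitor → wire = none
L2 align_heading: idle → wire stays none
L3 escape: idle → wire stays none
L4 track_target: idle → wire stays none
actuator = none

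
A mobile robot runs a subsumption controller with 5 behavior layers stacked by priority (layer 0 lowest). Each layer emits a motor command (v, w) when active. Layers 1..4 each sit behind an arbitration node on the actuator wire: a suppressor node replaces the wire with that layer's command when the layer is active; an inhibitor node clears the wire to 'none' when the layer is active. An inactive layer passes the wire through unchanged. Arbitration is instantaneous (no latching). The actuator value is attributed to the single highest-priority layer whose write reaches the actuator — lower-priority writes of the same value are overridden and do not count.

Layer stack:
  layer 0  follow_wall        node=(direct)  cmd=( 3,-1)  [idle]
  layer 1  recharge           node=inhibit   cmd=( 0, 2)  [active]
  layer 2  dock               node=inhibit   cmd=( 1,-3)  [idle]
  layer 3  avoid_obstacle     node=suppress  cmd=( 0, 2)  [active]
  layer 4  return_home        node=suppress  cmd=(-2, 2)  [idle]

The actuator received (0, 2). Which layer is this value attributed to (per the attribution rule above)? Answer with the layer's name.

avoid_obstacle

L0 follow_wall: idle → wire = none
L1 recharge: active, inhibitor → wire = none
L2 dock: idle → wire stays none
L3 avoid_obstacle: active, suppressor → wire = (0, 2)
L4 return_home: idle → wire stays (0, 2)
actuator = (0, 2)
last writer: layer 3 = avoid_obstacle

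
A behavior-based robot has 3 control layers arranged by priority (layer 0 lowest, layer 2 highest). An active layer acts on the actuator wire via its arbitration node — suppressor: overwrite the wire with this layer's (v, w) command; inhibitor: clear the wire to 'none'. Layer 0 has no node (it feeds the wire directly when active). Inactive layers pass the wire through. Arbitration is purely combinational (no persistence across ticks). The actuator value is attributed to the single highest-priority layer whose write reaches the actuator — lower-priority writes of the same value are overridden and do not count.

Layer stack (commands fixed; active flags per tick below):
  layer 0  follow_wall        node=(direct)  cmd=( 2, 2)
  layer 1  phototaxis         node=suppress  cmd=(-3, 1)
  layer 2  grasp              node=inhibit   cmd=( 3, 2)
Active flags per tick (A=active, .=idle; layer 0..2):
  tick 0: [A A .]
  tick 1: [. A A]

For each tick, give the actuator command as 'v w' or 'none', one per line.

tick 0:
  layer 0 (follow_wall) active — direct: (2, 2)
  layer 1 (phototaxis) active — suppresses: (-3, 1)
  layer 2 (grasp) idle — unchanged: (-3, 1)
  → actuator (-3, 1)
tick 1:
  layer 0 (follow_wall) idle — none
  layer 1 (phototaxis) active — suppresses: (-3, 1)
  layer 2 (grasp) active — inhibits: none
  → actuator none

-3 1
none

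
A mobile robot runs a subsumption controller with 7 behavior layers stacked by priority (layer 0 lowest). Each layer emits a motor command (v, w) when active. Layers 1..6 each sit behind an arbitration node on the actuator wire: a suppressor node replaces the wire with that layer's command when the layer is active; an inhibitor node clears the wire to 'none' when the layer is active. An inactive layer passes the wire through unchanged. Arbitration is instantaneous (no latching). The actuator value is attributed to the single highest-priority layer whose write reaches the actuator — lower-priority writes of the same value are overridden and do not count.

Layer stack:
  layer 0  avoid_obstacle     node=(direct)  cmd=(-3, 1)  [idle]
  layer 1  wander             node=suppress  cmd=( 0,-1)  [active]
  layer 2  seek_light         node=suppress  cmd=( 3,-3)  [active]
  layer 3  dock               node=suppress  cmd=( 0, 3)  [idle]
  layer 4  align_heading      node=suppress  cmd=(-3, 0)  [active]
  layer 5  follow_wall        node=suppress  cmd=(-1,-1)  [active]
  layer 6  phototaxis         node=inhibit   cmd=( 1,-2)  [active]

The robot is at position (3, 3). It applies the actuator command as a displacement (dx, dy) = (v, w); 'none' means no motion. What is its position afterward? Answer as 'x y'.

3 3

L0 avoid_obstacle: idle → wire = none
L1 wander: active, suppressor → wire = (0, -1)
L2 seek_light: active, suppressor → wire = (3, -3)
L3 dock: idle → wire stays (3, -3)
L4 align_heading: active, suppressor → wire = (-3, 0)
L5 follow_wall: active, suppressor → wire = (-1, -1)
L6 phototaxis: active, inhibitor → wire = none
actuator = none
position: (3, 3) + none = (3, 3)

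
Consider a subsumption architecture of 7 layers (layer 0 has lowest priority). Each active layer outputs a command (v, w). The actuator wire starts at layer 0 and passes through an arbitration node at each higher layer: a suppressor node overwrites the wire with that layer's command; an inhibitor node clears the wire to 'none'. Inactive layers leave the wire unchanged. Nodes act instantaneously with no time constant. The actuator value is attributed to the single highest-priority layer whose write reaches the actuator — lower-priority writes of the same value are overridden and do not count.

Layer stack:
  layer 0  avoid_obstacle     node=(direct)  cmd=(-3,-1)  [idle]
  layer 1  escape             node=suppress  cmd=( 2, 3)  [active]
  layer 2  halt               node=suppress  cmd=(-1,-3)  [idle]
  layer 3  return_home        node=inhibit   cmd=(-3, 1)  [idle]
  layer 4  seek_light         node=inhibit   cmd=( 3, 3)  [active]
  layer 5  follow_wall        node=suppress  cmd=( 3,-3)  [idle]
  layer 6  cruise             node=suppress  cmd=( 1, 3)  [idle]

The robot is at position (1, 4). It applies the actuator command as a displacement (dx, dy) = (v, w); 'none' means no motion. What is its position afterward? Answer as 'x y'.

[0] avoid_obstacle off; wire := none
[1] escape on (suppress); wire := (2, 3)
[2] halt off; pass (2, 3)
[3] return_home off; pass (2, 3)
[4] seek_light on (inhibit); wire := none
[5] follow_wall off; pass none
[6] cruise off; pass none
output none
position: (1, 4) + none = (1, 4)

1 4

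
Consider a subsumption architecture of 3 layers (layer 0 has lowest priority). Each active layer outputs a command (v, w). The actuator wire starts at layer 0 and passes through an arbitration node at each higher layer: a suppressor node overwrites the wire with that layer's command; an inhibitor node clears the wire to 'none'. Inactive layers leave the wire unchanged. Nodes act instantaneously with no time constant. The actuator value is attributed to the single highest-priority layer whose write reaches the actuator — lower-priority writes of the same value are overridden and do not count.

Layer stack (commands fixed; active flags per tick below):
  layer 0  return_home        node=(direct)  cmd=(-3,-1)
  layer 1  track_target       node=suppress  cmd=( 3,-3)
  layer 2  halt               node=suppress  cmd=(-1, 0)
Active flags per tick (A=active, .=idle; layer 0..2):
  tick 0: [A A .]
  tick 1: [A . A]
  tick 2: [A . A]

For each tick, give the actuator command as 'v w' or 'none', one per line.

3 -3
-1 0
-1 0

tick 0:
  L0 return_home: active, feeds wire = (-3, -1)
  L1 track_target: active, suppressor → wire = (3, -3)
  L2 halt: idle → wire stays (3, -3)
  actuator = (3, -3)
tick 1:
  L0 return_home: active, feeds wire = (-3, -1)
  L1 track_target: idle → wire stays (-3, -1)
  L2 halt: active, suppressor → wire = (-1, 0)
  actuator = (-1, 0)
tick 2:
  L0 return_home: active, feeds wire = (-3, -1)
  L1 track_target: idle → wire stays (-3, -1)
  L2 halt: active, suppressor → wire = (-1, 0)
  actuator = (-1, 0)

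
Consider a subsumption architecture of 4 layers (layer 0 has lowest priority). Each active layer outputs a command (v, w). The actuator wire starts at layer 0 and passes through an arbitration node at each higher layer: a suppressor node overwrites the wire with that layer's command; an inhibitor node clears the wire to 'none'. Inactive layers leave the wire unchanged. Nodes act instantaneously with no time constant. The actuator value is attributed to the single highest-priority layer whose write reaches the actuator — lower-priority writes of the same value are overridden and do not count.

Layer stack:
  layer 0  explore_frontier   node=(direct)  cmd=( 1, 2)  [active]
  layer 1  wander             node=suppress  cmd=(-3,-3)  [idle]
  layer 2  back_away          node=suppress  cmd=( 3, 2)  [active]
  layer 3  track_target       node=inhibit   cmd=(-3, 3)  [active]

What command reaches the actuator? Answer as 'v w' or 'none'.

layer 0 (explore_frontier) active — direct: (1, 2)
layer 1 (wander) idle — unchanged: (1, 2)
layer 2 (back_away) active — suppresses: (3, 2)
layer 3 (track_target) active — inhibits: none
→ actuator none

none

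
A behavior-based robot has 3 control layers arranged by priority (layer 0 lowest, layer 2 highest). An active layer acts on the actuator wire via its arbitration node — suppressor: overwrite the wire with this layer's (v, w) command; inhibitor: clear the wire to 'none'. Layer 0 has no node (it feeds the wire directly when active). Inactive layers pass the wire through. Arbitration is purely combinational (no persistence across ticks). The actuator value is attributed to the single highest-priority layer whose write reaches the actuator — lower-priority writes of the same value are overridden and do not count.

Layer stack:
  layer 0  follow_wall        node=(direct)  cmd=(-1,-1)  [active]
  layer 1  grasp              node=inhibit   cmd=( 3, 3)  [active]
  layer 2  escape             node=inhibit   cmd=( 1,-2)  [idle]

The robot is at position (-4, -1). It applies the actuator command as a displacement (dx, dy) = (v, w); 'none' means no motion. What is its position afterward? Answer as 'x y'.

-4 -1

L0 follow_wall: active, feeds wire = (-1, -1)
L1 grasp: active, inhibitor → wire = none
L2 escape: idle → wire stays none
actuator = none
position: (-4, -1) + none = (-4, -1)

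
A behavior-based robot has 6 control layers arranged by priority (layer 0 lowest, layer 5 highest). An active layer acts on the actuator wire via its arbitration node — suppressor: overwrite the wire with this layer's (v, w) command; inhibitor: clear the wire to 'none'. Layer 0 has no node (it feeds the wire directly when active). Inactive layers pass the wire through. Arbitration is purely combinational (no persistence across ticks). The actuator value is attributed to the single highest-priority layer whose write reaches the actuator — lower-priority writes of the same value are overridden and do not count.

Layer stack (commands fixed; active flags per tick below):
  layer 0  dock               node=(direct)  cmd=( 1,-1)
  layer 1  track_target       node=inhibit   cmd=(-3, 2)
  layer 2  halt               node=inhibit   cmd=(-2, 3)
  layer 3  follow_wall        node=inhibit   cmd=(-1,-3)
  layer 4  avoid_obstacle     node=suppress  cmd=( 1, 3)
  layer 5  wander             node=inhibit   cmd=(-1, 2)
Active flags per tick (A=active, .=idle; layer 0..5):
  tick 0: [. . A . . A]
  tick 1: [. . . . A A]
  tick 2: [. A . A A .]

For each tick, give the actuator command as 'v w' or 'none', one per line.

none
none
1 3

tick 0:
  layer 0 (dock) idle — none
  layer 1 (track_target) idle — unchanged: none
  layer 2 (halt) active — inhibits: none
  layer 3 (follow_wall) idle — unchanged: none
  layer 4 (avoid_obstacle) idle — unchanged: none
  layer 5 (wander) active — inhibits: none
  → actuator none
tick 1:
  layer 0 (dock) idle — none
  layer 1 (track_target) idle — unchanged: none
  layer 2 (halt) idle — unchanged: none
  layer 3 (follow_wall) idle — unchanged: none
  layer 4 (avoid_obstacle) active — suppresses: (1, 3)
  layer 5 (wander) active — inhibits: none
  → actuator none
tick 2:
  layer 0 (dock) idle — none
  layer 1 (track_target) active — inhibits: none
  layer 2 (halt) idle — unchanged: none
  layer 3 (follow_wall) active — inhibits: none
  layer 4 (avoid_obstacle) active — suppresses: (1, 3)
  layer 5 (wander) idle — unchanged: (1, 3)
  → actuator (1, 3)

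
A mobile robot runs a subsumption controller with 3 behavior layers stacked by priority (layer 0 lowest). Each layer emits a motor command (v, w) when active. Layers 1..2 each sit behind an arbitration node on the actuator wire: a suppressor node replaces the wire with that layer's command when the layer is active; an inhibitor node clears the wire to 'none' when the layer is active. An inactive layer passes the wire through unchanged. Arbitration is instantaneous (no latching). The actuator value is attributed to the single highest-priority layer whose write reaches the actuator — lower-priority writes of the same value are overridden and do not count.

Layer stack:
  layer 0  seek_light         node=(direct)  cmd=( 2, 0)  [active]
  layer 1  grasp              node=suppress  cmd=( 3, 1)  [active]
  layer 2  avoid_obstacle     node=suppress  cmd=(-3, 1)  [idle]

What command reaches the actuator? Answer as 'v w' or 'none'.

3 1

layer 0 (seek_light) active — direct: (2, 0)
layer 1 (grasp) active — suppresses: (3, 1)
layer 2 (avoid_obstacle) idle — unchanged: (3, 1)
→ actuator (3, 1)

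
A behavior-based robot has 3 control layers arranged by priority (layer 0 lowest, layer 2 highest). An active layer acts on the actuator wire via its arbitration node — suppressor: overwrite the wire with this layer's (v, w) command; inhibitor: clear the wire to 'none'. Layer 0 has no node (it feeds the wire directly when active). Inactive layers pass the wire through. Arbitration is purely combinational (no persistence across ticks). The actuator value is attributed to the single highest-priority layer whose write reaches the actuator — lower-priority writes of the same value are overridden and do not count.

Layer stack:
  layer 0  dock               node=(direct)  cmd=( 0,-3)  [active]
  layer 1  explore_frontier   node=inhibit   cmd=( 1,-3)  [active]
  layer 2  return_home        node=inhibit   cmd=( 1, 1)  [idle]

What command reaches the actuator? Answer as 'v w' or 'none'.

L0 dock: active, feeds wire = (0, -3)
L1 explore_frontier: active, inhibitor → wire = none
L2 return_home: idle → wire stays none
actuator = none

none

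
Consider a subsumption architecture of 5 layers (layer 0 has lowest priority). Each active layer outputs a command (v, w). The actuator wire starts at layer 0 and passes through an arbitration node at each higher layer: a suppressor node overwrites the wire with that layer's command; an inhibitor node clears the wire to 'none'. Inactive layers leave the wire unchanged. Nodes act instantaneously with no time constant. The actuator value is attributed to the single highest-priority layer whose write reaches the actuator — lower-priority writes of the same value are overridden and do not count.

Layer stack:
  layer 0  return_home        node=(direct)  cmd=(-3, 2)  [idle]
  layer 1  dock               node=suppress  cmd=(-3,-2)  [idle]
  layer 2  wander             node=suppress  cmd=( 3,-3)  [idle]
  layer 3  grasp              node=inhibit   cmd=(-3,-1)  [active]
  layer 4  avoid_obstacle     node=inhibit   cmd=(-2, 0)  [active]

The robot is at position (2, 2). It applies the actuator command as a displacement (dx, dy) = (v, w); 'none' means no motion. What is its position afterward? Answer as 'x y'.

2 2

[0] return_home off; wire := none
[1] dock off; pass none
[2] wander off; pass none
[3] grasp on (inhibit); wire := none
[4] avoid_obstacle on (inhibit); wire := none
output none
position: (2, 2) + none = (2, 2)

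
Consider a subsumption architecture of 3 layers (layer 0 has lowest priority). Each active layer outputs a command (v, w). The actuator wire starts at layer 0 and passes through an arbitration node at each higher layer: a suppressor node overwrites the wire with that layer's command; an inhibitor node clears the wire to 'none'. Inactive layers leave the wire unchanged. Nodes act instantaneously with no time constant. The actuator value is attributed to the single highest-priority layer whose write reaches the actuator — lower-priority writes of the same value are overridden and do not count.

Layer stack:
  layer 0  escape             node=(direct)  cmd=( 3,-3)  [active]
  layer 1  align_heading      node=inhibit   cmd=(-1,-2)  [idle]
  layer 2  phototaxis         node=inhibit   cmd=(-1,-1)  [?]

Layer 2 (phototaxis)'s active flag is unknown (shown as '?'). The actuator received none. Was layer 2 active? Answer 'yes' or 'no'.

yes

If layer 2 is active=yes:
  actuator would be none
If layer 2 is active=no:
  actuator would be (3, -3)
Observed none, so layer 2 was active.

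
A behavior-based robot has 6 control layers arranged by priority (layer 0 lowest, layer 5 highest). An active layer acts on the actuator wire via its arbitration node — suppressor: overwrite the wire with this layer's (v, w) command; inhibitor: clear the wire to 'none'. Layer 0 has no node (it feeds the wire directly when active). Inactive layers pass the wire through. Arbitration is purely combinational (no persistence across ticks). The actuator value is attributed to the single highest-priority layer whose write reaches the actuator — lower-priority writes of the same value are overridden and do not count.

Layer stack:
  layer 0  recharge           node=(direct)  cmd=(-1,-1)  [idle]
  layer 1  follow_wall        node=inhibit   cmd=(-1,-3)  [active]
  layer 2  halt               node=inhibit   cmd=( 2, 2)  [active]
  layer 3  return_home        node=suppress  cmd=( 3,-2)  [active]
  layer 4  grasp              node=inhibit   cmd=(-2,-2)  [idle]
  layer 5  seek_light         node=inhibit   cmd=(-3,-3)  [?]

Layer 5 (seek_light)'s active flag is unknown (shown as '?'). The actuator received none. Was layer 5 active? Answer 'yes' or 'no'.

If layer 5 is active=yes:
  actuator would be none
If layer 5 is active=no:
  actuator would be (3, -2)
Observed none, so layer 5 was active.

yes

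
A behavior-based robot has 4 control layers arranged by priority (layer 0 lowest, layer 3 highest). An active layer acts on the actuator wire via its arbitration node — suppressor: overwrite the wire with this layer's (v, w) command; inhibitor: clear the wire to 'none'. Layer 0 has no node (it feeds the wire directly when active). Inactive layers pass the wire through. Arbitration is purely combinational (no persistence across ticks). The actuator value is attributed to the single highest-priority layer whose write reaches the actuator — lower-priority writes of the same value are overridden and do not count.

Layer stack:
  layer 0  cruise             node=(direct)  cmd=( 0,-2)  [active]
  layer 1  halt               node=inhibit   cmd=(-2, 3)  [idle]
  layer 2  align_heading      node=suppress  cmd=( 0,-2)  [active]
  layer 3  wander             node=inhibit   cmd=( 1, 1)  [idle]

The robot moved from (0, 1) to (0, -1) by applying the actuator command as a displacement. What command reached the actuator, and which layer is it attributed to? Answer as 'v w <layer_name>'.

displacement = (0, -1) − (0, 1) = (0, -2)
L0 cruise: active, feeds wire = (0, -2)
L1 halt: idle → wire stays (0, -2)
L2 align_heading: active, suppressor → wire = (0, -2)
L3 wander: idle → wire stays (0, -2)
actuator = (0, -2) — from layer 2 (align_heading)

0 -2 align_heading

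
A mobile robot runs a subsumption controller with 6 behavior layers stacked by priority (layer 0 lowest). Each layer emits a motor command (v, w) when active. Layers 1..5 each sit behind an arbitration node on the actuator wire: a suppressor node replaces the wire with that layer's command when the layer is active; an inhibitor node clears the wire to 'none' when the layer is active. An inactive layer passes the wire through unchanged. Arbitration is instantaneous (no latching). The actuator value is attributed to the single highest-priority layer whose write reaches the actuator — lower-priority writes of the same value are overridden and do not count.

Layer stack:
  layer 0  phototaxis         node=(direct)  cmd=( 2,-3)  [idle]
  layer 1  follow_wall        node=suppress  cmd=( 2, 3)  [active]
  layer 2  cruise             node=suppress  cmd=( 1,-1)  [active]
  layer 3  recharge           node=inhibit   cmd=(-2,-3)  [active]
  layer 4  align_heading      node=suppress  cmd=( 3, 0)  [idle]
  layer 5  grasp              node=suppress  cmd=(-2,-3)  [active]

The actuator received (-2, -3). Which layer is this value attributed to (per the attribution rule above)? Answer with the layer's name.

[0] phototaxis off; wire := none
[1] follow_wall on (suppress); wire := (2, 3)
[2] cruise on (suppress); wire := (1, -1)
[3] recharge on (inhibit); wire := none
[4] align_heading off; pass none
[5] grasp on (suppress); wire := (-2, -3)
output (-2, -3)
last writer: layer 5 = grasp

grasp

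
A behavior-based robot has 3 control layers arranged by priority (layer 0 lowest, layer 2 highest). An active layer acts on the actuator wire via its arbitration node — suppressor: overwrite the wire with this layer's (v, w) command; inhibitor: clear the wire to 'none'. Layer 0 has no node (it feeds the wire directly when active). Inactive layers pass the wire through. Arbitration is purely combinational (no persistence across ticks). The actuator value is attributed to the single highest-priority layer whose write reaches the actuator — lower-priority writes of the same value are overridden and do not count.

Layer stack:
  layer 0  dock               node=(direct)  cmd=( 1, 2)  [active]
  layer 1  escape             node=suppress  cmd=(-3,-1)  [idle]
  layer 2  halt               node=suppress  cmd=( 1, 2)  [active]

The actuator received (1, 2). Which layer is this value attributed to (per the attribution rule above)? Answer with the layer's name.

layer 0 (dock) active — direct: (1, 2)
layer 1 (escape) idle — unchanged: (1, 2)
layer 2 (halt) active — suppresses: (1, 2)
→ actuator (1, 2)
last writer: layer 2 = halt

halt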